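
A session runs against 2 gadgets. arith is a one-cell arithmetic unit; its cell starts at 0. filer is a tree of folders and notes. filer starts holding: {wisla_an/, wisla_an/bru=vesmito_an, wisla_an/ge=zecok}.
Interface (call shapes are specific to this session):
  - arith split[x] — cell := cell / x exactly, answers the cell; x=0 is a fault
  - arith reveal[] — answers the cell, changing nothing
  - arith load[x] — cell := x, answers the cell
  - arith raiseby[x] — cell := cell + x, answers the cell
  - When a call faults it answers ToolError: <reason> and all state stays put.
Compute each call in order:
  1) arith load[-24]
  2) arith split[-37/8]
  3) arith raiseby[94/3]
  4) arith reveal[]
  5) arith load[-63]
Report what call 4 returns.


Answer: 4054/111

Derivation:
-> arith load(x→-24)
<- -24
-> arith split(x→-37/8)
<- 192/37
-> arith raiseby(x→94/3)
<- 4054/111
-> arith reveal()
<- 4054/111
-> arith load(x→-63)
<- -63


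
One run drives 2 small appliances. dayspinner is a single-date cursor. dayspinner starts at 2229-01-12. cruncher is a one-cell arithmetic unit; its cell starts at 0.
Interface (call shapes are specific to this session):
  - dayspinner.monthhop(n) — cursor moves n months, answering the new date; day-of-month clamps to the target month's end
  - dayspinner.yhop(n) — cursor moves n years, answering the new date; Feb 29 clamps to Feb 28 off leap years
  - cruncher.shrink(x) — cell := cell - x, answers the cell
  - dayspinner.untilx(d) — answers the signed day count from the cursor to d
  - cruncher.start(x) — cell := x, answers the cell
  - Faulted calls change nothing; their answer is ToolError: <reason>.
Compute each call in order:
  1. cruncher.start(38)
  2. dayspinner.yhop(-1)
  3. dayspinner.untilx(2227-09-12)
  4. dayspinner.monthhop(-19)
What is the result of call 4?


==> cruncher.start(38)
<== 38
==> dayspinner.yhop(-1)
<== 2228-01-12
==> dayspinner.untilx(2227-09-12)
<== -122
==> dayspinner.monthhop(-19)
<== 2226-06-12

Answer: 2226-06-12


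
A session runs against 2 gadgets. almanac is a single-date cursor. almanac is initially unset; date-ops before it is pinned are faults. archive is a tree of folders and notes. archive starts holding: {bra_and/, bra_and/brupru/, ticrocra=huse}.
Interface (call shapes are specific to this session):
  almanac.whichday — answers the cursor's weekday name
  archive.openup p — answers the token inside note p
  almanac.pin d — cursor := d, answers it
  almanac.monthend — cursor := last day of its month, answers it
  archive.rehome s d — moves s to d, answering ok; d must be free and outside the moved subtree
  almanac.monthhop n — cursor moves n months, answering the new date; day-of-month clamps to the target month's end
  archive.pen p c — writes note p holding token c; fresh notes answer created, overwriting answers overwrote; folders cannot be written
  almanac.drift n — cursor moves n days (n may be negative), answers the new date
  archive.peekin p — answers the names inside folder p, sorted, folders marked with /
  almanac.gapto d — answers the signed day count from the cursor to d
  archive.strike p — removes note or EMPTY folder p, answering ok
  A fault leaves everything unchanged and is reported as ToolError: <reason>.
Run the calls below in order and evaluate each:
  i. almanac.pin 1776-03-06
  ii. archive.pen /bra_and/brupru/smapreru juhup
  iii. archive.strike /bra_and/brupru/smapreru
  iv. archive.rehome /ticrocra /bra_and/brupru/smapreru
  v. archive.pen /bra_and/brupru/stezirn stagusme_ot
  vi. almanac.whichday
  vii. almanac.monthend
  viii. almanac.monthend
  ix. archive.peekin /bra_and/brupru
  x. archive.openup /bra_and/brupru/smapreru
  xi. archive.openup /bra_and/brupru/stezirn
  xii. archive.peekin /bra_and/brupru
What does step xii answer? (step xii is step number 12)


→ almanac.pin(1776-03-06)
← 1776-03-06
→ archive.pen(/bra_and/brupru/smapreru, juhup)
← created
→ archive.strike(/bra_and/brupru/smapreru)
← ok
→ archive.rehome(/ticrocra, /bra_and/brupru/smapreru)
← ok
→ archive.pen(/bra_and/brupru/stezirn, stagusme_ot)
← created
→ almanac.whichday()
← Wednesday
→ almanac.monthend()
← 1776-03-31
→ almanac.monthend()
← 1776-03-31
→ archive.peekin(/bra_and/brupru)
← [smapreru, stezirn]
→ archive.openup(/bra_and/brupru/smapreru)
← huse
→ archive.openup(/bra_and/brupru/stezirn)
← stagusme_ot
→ archive.peekin(/bra_and/brupru)
← [smapreru, stezirn]

Answer: [smapreru, stezirn]


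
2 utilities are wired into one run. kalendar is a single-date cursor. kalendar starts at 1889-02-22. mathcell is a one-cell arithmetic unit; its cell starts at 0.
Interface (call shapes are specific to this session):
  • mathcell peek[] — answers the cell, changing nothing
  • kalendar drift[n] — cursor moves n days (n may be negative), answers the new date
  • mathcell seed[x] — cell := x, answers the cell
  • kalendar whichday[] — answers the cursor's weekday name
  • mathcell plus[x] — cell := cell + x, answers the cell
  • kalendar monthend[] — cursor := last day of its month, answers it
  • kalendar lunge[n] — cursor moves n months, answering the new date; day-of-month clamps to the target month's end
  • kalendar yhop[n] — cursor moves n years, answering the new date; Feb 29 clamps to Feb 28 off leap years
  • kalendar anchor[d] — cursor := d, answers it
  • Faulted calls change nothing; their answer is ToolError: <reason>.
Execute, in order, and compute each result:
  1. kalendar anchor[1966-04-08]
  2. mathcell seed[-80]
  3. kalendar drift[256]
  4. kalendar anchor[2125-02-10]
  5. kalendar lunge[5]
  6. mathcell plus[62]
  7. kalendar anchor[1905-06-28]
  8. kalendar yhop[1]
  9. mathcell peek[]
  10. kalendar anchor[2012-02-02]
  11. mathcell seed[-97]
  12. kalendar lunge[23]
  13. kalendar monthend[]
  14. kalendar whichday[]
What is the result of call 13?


Answer: 2014-01-31

Derivation:
-> kalendar anchor(d='1966-04-08')
<- 1966-04-08
-> mathcell seed(x='-80')
<- -80
-> kalendar drift(n='256')
<- 1966-12-20
-> kalendar anchor(d='2125-02-10')
<- 2125-02-10
-> kalendar lunge(n='5')
<- 2125-07-10
-> mathcell plus(x='62')
<- -18
-> kalendar anchor(d='1905-06-28')
<- 1905-06-28
-> kalendar yhop(n='1')
<- 1906-06-28
-> mathcell peek()
<- -18
-> kalendar anchor(d='2012-02-02')
<- 2012-02-02
-> mathcell seed(x='-97')
<- -97
-> kalendar lunge(n='23')
<- 2014-01-02
-> kalendar monthend()
<- 2014-01-31
-> kalendar whichday()
<- Friday


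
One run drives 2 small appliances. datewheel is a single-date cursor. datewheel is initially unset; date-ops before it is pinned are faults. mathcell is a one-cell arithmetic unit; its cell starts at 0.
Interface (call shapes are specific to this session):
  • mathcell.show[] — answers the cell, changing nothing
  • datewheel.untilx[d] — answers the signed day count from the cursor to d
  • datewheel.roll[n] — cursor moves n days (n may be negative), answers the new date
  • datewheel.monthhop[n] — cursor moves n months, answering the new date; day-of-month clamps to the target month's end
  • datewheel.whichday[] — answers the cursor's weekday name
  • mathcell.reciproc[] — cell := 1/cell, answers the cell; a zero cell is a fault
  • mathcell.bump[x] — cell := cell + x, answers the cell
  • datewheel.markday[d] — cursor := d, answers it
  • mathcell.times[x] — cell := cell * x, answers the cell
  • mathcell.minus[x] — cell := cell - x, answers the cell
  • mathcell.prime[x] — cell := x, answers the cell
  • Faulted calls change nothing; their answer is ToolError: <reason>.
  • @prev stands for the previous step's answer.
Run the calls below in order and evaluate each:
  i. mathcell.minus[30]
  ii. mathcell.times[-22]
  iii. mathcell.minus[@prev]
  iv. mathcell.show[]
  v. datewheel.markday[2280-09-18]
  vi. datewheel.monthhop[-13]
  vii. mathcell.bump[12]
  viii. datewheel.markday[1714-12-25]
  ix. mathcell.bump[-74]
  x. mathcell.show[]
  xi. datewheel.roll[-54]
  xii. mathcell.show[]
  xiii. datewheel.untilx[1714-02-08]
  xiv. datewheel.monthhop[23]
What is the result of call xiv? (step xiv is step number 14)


Answer: 1716-10-01

Derivation:
-- minus(30) : -30
-- times(-22) : 660
-- minus(@prev) : 0
-- show() : 0
-- markday(2280-09-18) : 2280-09-18
-- monthhop(-13) : 2279-08-18
-- bump(12) : 12
-- markday(1714-12-25) : 1714-12-25
-- bump(-74) : -62
-- show() : -62
-- roll(-54) : 1714-11-01
-- show() : -62
-- untilx(1714-02-08) : -266
-- monthhop(23) : 1716-10-01


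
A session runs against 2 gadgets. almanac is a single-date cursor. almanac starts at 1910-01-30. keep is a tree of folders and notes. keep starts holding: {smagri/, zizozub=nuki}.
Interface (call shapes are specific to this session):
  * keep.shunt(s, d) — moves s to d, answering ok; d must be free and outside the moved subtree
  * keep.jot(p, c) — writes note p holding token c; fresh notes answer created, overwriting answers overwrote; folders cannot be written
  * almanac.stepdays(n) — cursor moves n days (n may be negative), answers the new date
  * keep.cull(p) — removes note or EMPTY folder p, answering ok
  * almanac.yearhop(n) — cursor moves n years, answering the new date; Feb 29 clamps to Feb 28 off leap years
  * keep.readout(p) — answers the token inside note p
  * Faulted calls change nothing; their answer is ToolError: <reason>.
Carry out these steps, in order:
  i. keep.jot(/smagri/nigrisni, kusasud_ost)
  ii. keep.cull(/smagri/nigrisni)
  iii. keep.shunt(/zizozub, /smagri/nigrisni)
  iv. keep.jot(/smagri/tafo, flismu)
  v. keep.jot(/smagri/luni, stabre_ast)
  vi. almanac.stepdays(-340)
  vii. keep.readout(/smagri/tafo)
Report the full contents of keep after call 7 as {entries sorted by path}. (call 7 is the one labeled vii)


! 1. jot(/smagri/nigrisni, kusasud_ost) -> created
! 2. cull(/smagri/nigrisni) -> ok
! 3. shunt(/zizozub, /smagri/nigrisni) -> ok
! 4. jot(/smagri/tafo, flismu) -> created
! 5. jot(/smagri/luni, stabre_ast) -> created
! 6. stepdays(-340) -> 1909-02-24
! 7. readout(/smagri/tafo) -> flismu

Answer: {smagri/, smagri/luni=stabre_ast, smagri/nigrisni=nuki, smagri/tafo=flismu}


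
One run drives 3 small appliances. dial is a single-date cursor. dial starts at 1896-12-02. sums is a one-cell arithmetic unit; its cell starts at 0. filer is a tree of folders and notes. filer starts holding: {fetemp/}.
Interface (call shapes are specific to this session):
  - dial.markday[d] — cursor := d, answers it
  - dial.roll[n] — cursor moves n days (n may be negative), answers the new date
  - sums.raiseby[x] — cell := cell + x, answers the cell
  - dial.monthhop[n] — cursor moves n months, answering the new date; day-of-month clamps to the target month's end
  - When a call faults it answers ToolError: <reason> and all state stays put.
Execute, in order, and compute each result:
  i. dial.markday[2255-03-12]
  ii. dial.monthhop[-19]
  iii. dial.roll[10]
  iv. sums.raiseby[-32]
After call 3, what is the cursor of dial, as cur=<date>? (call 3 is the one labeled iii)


-> dial.markday(d: 2255-03-12)
<- 2255-03-12
-> dial.monthhop(n: -19)
<- 2253-08-12
-> dial.roll(n: 10)
<- 2253-08-22
-> sums.raiseby(x: -32)
<- -32

Answer: cur=2253-08-22


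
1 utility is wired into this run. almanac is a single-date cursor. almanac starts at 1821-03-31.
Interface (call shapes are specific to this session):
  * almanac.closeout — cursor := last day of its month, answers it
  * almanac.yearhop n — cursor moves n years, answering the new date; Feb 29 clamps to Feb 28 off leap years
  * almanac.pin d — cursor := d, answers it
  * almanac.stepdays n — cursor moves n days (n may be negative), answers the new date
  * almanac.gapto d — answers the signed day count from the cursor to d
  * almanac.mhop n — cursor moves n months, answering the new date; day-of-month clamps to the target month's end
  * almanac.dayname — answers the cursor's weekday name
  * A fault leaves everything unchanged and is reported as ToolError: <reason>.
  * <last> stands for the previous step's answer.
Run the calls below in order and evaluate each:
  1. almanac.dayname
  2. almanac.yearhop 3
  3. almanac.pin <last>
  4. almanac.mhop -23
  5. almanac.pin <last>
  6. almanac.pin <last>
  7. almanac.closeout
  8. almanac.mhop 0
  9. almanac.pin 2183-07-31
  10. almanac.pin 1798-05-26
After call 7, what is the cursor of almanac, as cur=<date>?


~$ almanac.dayname
  Saturday
~$ almanac.yearhop n→3
  1824-03-31
~$ almanac.pin d→<last>
  1824-03-31
~$ almanac.mhop n→-23
  1822-04-30
~$ almanac.pin d→<last>
  1822-04-30
~$ almanac.pin d→<last>
  1822-04-30
~$ almanac.closeout
  1822-04-30
~$ almanac.mhop n→0
  1822-04-30
~$ almanac.pin d→2183-07-31
  2183-07-31
~$ almanac.pin d→1798-05-26
  1798-05-26

Answer: cur=1822-04-30


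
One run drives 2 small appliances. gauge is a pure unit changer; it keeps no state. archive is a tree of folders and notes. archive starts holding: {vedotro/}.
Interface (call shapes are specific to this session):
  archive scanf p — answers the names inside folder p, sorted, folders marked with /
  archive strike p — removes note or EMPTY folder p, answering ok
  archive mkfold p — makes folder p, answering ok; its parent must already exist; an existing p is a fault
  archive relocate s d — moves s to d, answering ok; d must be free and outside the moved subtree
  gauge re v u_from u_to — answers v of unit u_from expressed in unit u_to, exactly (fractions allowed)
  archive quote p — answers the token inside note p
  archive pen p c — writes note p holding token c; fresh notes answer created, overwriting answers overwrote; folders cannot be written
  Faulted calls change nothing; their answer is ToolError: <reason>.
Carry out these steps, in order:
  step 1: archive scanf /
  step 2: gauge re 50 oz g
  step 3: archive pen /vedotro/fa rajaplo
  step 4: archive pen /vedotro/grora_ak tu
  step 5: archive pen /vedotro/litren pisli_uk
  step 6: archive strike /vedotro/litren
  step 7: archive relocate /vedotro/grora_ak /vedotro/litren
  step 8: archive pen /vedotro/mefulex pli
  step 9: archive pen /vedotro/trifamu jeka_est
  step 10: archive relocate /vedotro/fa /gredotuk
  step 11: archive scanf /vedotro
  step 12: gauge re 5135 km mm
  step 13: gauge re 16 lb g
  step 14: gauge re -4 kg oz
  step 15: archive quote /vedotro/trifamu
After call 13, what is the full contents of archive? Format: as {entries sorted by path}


Act: archive scanf[/]
Obs: [vedotro/]
Act: gauge re[50; oz; g]
Obs: 45359237/32000
Act: archive pen[/vedotro/fa; rajaplo]
Obs: created
Act: archive pen[/vedotro/grora_ak; tu]
Obs: created
Act: archive pen[/vedotro/litren; pisli_uk]
Obs: created
Act: archive strike[/vedotro/litren]
Obs: ok
Act: archive relocate[/vedotro/grora_ak; /vedotro/litren]
Obs: ok
Act: archive pen[/vedotro/mefulex; pli]
Obs: created
Act: archive pen[/vedotro/trifamu; jeka_est]
Obs: created
Act: archive relocate[/vedotro/fa; /gredotuk]
Obs: ok
Act: archive scanf[/vedotro]
Obs: [litren, mefulex, trifamu]
Act: gauge re[5135; km; mm]
Obs: 5135000000
Act: gauge re[16; lb; g]
Obs: 45359237/6250
Act: gauge re[-4; kg; oz]
Obs: -6400000000/45359237
Act: archive quote[/vedotro/trifamu]
Obs: jeka_est

Answer: {gredotuk=rajaplo, vedotro/, vedotro/litren=tu, vedotro/mefulex=pli, vedotro/trifamu=jeka_est}


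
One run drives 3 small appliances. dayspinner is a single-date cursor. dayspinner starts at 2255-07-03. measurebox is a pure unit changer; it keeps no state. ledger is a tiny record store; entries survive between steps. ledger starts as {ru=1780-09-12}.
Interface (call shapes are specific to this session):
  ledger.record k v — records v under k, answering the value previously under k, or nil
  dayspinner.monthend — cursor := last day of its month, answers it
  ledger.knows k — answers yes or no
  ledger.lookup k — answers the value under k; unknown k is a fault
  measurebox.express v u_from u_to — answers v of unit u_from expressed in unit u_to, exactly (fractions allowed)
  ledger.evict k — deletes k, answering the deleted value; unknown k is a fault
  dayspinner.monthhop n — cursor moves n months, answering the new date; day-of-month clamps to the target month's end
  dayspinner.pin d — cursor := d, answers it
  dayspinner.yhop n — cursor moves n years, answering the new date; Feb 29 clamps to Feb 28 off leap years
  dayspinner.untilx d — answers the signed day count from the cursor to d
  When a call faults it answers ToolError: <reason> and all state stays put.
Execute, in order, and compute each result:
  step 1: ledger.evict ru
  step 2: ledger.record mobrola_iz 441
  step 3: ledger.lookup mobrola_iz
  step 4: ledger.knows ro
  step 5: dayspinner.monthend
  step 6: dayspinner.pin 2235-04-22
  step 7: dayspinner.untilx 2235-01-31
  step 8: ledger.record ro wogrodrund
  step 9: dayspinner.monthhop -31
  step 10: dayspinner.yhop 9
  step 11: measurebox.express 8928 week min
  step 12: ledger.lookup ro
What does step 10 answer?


> ledger.evict k→ru
= 1780-09-12
> ledger.record k→mobrola_iz v→441
= nil
> ledger.lookup k→mobrola_iz
= 441
> ledger.knows k→ro
= no
> dayspinner.monthend
= 2255-07-31
> dayspinner.pin d→2235-04-22
= 2235-04-22
> dayspinner.untilx d→2235-01-31
= -81
> ledger.record k→ro v→wogrodrund
= nil
> dayspinner.monthhop n→-31
= 2232-09-22
> dayspinner.yhop n→9
= 2241-09-22
> measurebox.express v→8928 u_from→week u_to→min
= 89994240
> ledger.lookup k→ro
= wogrodrund

Answer: 2241-09-22


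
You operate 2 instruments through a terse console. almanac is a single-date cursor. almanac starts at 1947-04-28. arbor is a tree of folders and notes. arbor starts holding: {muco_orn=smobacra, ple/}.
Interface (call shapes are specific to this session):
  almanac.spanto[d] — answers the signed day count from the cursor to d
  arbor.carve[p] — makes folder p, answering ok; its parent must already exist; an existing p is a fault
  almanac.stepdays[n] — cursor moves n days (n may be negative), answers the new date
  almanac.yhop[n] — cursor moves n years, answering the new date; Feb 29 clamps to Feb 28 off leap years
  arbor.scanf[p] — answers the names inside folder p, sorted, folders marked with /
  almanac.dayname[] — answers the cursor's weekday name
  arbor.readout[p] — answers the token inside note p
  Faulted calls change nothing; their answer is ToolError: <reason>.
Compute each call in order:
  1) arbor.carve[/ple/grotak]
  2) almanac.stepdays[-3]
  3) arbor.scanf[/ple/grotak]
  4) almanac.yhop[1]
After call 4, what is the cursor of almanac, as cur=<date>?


Answer: cur=1948-04-25

Derivation:
# 1. arbor.carve(p='/ple/grotak') -> ok
# 2. almanac.stepdays(n='-3') -> 1947-04-25
# 3. arbor.scanf(p='/ple/grotak') -> []
# 4. almanac.yhop(n='1') -> 1948-04-25


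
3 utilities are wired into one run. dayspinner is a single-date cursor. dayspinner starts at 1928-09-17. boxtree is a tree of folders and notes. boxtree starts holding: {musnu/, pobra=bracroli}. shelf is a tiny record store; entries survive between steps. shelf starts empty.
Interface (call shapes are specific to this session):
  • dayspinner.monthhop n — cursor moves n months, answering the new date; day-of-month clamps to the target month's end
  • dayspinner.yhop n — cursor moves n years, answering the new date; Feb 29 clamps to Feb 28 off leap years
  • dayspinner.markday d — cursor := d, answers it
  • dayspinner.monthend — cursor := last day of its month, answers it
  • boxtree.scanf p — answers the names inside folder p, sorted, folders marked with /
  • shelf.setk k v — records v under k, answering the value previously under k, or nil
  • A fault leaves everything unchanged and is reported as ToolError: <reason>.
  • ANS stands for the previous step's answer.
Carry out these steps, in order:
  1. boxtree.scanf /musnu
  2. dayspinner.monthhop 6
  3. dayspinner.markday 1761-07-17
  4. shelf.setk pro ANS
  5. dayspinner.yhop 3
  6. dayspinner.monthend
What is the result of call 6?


Answer: 1764-07-31

Derivation:
Do: boxtree.scanf[/musnu]
See: []
Do: dayspinner.monthhop[6]
See: 1929-03-17
Do: dayspinner.markday[1761-07-17]
See: 1761-07-17
Do: shelf.setk[pro; ANS]
See: nil
Do: dayspinner.yhop[3]
See: 1764-07-17
Do: dayspinner.monthend[]
See: 1764-07-31


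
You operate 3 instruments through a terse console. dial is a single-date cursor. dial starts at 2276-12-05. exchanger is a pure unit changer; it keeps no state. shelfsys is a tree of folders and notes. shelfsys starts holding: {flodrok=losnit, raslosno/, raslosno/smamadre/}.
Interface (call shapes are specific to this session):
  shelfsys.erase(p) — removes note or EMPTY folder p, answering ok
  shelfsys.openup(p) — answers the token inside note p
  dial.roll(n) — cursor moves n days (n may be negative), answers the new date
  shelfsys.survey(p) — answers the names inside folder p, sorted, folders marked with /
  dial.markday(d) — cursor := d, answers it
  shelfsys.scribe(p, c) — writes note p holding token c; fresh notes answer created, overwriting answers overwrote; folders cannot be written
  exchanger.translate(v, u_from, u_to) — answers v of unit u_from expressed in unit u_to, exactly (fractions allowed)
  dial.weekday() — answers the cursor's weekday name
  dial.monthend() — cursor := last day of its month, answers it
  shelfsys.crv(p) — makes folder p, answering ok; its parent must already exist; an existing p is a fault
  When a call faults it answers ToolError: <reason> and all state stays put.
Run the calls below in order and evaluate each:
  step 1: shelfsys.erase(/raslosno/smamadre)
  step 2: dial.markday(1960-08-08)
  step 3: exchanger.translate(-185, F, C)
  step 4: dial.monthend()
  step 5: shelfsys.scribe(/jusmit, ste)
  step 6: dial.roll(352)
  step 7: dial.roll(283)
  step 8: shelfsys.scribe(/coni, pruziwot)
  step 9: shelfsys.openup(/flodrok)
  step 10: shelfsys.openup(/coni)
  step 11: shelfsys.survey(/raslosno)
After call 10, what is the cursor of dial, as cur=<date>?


Answer: cur=1962-05-28

Derivation:
→ shelfsys.erase(p: /raslosno/smamadre)
← ok
→ dial.markday(d: 1960-08-08)
← 1960-08-08
→ exchanger.translate(v: -185, u_from: F, u_to: C)
← -1085/9
→ dial.monthend()
← 1960-08-31
→ shelfsys.scribe(p: /jusmit, c: ste)
← created
→ dial.roll(n: 352)
← 1961-08-18
→ dial.roll(n: 283)
← 1962-05-28
→ shelfsys.scribe(p: /coni, c: pruziwot)
← created
→ shelfsys.openup(p: /flodrok)
← losnit
→ shelfsys.openup(p: /coni)
← pruziwot
→ shelfsys.survey(p: /raslosno)
← []


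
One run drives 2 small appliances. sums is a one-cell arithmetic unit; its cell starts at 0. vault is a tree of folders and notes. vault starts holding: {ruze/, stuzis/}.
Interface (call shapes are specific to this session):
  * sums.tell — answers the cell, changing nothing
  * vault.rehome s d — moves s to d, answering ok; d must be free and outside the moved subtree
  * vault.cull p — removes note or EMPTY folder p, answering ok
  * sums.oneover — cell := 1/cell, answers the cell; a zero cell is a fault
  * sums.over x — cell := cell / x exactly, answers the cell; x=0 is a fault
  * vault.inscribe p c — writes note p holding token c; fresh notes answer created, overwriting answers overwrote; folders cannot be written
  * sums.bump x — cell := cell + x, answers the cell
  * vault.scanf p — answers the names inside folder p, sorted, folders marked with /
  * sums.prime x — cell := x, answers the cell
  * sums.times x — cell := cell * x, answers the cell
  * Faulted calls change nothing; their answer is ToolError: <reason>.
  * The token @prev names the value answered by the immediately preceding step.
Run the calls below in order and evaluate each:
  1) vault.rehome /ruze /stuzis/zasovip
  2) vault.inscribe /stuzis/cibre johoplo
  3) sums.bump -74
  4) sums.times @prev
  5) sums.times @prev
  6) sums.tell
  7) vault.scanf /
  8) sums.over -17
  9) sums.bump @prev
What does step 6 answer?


Answer: 29986576

Derivation:
==> vault.rehome(s='/ruze', d='/stuzis/zasovip')
<== ok
==> vault.inscribe(p='/stuzis/cibre', c='johoplo')
<== created
==> sums.bump(x='-74')
<== -74
==> sums.times(x='@prev')
<== 5476
==> sums.times(x='@prev')
<== 29986576
==> sums.tell()
<== 29986576
==> vault.scanf(p='/')
<== [stuzis/]
==> sums.over(x='-17')
<== -29986576/17
==> sums.bump(x='@prev')
<== -59973152/17


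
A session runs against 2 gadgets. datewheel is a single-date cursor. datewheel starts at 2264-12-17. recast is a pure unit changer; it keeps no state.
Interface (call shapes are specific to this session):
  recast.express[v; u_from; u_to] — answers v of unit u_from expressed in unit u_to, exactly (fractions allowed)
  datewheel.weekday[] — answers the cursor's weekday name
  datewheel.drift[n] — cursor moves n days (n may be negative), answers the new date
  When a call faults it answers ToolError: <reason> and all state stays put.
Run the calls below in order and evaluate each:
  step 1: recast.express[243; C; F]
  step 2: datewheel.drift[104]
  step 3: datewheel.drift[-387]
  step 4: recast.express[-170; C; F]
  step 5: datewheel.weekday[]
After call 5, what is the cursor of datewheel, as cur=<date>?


-- recast.express(v→243, u_from→C, u_to→F) == 2347/5
-- datewheel.drift(n→104) == 2265-03-31
-- datewheel.drift(n→-387) == 2264-03-09
-- recast.express(v→-170, u_from→C, u_to→F) == -274
-- datewheel.weekday() == Wednesday

Answer: cur=2264-03-09


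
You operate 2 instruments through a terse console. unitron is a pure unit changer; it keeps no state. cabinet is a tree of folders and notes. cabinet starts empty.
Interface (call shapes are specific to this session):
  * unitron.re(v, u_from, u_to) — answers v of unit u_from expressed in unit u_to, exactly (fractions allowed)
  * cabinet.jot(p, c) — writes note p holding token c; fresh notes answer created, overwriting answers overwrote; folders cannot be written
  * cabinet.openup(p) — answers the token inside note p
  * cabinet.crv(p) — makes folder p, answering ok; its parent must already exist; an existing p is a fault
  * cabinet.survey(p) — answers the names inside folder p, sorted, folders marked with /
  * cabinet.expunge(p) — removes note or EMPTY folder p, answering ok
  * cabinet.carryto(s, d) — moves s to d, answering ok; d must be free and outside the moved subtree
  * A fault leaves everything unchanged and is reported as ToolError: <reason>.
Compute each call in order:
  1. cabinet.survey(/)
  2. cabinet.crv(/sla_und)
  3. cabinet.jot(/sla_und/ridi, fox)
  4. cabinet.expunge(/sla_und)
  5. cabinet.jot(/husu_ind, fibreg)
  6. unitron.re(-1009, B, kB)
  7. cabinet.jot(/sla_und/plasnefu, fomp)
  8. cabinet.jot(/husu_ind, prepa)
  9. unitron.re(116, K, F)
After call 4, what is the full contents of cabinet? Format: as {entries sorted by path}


Answer: {sla_und/, sla_und/ridi=fox}

Derivation:
I use cabinet.survey passing p: /, → [].
Using cabinet.crv passing p: /sla_und, and see ok.
I run cabinet.jot passing p: /sla_und/ridi, c: fox, and get created.
I try cabinet.expunge passing p: /sla_und, yielding ToolError: not empty.
Now I run cabinet.jot passing p: /husu_ind, c: fibreg, and get created.
I try unitron.re passing v: -1009, u_from: B, u_to: kB: -1009/1000.
I try cabinet.jot passing p: /sla_und/plasnefu, c: fomp, and see created.
I call cabinet.jot passing p: /husu_ind, c: prepa, and get overwrote.
Invoking unitron.re passing v: 116, u_from: K, u_to: F, → -25087/100.


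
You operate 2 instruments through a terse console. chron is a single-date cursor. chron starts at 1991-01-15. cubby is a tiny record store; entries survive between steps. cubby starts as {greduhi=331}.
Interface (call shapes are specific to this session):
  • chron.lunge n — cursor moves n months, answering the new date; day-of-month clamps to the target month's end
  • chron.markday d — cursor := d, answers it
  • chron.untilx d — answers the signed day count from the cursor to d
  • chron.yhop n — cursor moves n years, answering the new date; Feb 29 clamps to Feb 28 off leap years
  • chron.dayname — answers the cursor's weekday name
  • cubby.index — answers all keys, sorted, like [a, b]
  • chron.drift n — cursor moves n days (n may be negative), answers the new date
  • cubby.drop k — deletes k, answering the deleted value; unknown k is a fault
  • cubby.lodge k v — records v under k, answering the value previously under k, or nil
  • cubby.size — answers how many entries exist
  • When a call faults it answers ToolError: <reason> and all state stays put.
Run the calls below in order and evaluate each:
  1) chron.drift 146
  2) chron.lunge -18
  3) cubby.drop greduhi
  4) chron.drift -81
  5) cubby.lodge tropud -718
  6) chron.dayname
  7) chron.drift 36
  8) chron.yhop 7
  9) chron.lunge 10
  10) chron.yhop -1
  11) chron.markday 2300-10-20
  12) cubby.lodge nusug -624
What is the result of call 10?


Answer: 1996-08-26

Derivation:
% drift n=146
[out] 1991-06-10
% lunge n=-18
[out] 1989-12-10
% drop k=greduhi
[out] 331
% drift n=-81
[out] 1989-09-20
% lodge k=tropud v=-718
[out] nil
% dayname
[out] Wednesday
% drift n=36
[out] 1989-10-26
% yhop n=7
[out] 1996-10-26
% lunge n=10
[out] 1997-08-26
% yhop n=-1
[out] 1996-08-26
% markday d=2300-10-20
[out] 2300-10-20
% lodge k=nusug v=-624
[out] nil


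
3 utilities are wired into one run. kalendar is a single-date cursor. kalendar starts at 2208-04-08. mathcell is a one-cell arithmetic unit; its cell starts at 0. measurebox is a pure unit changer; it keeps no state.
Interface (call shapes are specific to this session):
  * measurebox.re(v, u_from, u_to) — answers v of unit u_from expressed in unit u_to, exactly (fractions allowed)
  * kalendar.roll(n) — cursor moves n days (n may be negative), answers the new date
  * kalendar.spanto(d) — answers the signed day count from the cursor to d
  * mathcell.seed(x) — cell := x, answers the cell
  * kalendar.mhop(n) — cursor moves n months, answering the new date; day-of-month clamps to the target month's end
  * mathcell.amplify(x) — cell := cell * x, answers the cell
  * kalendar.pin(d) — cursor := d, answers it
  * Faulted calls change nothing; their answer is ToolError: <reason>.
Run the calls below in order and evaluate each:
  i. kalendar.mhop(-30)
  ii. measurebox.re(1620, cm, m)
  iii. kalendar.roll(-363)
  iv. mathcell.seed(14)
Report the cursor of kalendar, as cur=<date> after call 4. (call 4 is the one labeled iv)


Answer: cur=2204-10-10

Derivation:
% kalendar.mhop n: -30
= 2205-10-08
% measurebox.re v: 1620 u_from: cm u_to: m
= 81/5
% kalendar.roll n: -363
= 2204-10-10
% mathcell.seed x: 14
= 14


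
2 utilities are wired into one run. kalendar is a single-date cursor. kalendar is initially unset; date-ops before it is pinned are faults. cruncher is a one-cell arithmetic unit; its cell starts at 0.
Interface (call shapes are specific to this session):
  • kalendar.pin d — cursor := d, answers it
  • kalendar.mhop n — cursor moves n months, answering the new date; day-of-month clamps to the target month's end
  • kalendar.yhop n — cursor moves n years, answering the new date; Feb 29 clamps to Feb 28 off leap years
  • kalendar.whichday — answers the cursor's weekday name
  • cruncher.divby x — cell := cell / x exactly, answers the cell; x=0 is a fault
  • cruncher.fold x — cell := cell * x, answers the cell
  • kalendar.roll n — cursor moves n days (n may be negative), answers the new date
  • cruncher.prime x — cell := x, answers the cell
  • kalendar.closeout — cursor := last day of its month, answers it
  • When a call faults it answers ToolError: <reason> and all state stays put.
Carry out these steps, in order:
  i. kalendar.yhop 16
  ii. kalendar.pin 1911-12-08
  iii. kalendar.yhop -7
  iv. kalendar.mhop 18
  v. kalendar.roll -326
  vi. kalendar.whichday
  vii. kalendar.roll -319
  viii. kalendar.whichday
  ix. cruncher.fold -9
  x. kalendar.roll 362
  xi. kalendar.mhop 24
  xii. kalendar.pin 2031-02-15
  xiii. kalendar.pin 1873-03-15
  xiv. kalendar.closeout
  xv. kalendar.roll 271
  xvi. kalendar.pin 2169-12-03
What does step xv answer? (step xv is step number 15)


Answer: 1873-12-27

Derivation:
==> yhop(n=16)
<== ToolError: no date set
==> pin(d=1911-12-08)
<== 1911-12-08
==> yhop(n=-7)
<== 1904-12-08
==> mhop(n=18)
<== 1906-06-08
==> roll(n=-326)
<== 1905-07-17
==> whichday()
<== Monday
==> roll(n=-319)
<== 1904-09-01
==> whichday()
<== Thursday
==> fold(x=-9)
<== 0
==> roll(n=362)
<== 1905-08-29
==> mhop(n=24)
<== 1907-08-29
==> pin(d=2031-02-15)
<== 2031-02-15
==> pin(d=1873-03-15)
<== 1873-03-15
==> closeout()
<== 1873-03-31
==> roll(n=271)
<== 1873-12-27
==> pin(d=2169-12-03)
<== 2169-12-03


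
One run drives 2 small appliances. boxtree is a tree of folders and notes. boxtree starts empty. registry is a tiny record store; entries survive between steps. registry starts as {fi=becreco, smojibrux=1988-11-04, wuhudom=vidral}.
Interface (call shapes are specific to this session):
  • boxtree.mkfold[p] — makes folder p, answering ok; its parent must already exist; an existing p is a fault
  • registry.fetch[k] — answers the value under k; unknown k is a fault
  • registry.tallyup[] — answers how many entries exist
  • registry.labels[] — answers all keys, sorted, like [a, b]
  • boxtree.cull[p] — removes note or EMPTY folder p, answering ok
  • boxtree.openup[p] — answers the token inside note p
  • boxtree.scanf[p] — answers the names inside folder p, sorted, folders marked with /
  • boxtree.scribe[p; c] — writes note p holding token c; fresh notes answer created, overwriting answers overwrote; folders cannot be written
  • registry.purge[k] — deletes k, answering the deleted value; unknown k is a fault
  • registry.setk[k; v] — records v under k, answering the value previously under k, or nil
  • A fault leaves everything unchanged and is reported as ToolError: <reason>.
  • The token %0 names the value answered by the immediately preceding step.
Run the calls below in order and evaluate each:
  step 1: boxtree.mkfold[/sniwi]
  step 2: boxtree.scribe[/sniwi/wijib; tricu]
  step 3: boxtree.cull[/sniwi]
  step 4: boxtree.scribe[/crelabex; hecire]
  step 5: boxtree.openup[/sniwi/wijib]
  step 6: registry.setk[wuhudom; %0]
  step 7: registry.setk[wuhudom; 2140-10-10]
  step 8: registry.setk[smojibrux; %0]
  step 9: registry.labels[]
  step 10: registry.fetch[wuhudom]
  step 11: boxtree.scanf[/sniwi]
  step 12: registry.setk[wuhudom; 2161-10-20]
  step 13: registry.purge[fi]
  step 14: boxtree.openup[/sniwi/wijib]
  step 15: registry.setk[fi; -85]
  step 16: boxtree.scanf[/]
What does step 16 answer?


% mkfold p: /sniwi
  ok
% scribe p: /sniwi/wijib c: tricu
  created
% cull p: /sniwi
  ToolError: not empty
% scribe p: /crelabex c: hecire
  created
% openup p: /sniwi/wijib
  tricu
% setk k: wuhudom v: %0
  vidral
% setk k: wuhudom v: 2140-10-10
  tricu
% setk k: smojibrux v: %0
  1988-11-04
% labels
  [fi, smojibrux, wuhudom]
% fetch k: wuhudom
  2140-10-10
% scanf p: /sniwi
  [wijib]
% setk k: wuhudom v: 2161-10-20
  2140-10-10
% purge k: fi
  becreco
% openup p: /sniwi/wijib
  tricu
% setk k: fi v: -85
  nil
% scanf p: /
  [crelabex, sniwi/]

Answer: [crelabex, sniwi/]


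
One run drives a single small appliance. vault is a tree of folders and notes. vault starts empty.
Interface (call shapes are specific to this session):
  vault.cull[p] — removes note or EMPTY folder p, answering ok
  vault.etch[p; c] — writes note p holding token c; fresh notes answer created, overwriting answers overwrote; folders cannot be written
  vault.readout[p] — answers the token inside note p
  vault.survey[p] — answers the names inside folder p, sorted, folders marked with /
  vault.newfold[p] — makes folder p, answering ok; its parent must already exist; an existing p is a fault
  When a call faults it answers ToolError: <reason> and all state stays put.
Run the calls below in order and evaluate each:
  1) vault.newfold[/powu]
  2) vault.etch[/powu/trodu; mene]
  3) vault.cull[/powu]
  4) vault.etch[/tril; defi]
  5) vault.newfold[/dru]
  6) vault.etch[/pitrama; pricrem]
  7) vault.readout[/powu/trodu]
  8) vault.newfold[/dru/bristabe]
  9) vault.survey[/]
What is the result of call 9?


Answer: [dru/, pitrama, powu/, tril]

Derivation:
I try vault.newfold(/powu), yielding ok.
Then vault.etch(/powu/trodu, mene), and get created.
I use vault.cull(/powu), which returns ToolError: not empty.
I try vault.etch(/tril, defi), yielding created.
Calling vault.newfold(/dru), and get ok.
Next I call vault.etch(/pitrama, pricrem), which returns created.
Invoking vault.readout(/powu/trodu), and see mene.
Now I run vault.newfold(/dru/bristabe), and get ok.
Calling vault.survey(/), — result: [dru/, pitrama, powu/, tril].


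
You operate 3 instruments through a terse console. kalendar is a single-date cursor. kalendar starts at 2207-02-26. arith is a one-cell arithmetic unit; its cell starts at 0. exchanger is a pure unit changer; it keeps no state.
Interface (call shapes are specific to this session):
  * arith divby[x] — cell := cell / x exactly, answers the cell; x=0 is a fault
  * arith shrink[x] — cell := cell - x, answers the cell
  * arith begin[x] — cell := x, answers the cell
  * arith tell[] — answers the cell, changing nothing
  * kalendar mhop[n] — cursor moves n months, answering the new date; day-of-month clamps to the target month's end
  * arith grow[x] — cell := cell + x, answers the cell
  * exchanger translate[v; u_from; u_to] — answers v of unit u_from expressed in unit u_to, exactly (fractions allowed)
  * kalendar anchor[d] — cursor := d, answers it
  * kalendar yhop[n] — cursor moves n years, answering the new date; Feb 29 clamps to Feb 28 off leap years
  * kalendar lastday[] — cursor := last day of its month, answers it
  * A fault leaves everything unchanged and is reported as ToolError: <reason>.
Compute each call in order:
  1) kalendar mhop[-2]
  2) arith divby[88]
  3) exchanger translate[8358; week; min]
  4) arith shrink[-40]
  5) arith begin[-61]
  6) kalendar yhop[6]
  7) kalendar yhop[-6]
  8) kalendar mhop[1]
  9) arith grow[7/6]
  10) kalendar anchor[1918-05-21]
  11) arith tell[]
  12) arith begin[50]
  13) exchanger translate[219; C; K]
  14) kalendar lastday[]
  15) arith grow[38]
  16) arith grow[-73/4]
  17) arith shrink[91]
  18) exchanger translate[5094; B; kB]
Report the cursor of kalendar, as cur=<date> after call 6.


Answer: cur=2212-12-26

Derivation:
# 1. kalendar mhop(n→-2) => 2206-12-26
# 2. arith divby(x→88) => 0
# 3. exchanger translate(v→8358, u_from→week, u_to→min) => 84248640
# 4. arith shrink(x→-40) => 40
# 5. arith begin(x→-61) => -61
# 6. kalendar yhop(n→6) => 2212-12-26
# 7. kalendar yhop(n→-6) => 2206-12-26
# 8. kalendar mhop(n→1) => 2207-01-26
# 9. arith grow(x→7/6) => -359/6
# 10. kalendar anchor(d→1918-05-21) => 1918-05-21
# 11. arith tell() => -359/6
# 12. arith begin(x→50) => 50
# 13. exchanger translate(v→219, u_from→C, u_to→K) => 9843/20
# 14. kalendar lastday() => 1918-05-31
# 15. arith grow(x→38) => 88
# 16. arith grow(x→-73/4) => 279/4
# 17. arith shrink(x→91) => -85/4
# 18. exchanger translate(v→5094, u_from→B, u_to→kB) => 2547/500


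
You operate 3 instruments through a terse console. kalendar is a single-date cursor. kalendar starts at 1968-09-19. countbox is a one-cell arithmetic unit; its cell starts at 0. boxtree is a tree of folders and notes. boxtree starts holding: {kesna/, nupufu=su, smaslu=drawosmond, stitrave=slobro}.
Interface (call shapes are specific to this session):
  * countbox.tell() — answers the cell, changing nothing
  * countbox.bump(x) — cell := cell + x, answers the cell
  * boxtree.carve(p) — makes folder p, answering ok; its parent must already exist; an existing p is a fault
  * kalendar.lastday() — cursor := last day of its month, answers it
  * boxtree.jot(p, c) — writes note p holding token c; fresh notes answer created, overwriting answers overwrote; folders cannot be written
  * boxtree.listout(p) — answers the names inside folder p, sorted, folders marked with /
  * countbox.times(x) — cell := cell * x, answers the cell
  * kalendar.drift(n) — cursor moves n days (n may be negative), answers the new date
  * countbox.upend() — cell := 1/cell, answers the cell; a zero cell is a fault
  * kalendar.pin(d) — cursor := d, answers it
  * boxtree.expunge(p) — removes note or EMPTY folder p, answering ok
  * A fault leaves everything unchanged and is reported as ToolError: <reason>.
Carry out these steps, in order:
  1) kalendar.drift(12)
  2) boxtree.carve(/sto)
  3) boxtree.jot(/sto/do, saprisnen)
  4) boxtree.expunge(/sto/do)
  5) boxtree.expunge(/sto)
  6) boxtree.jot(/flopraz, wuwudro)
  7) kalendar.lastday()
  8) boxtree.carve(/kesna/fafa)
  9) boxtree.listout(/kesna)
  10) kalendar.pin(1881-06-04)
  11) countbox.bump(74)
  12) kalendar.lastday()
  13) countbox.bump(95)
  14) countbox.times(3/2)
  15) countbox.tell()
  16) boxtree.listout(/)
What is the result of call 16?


Answer: [flopraz, kesna/, nupufu, smaslu, stitrave]

Derivation:
I call drift(n=12), and get 1968-10-01.
Using carve(p=/sto), → ok.
I call jot(p=/sto/do, c=saprisnen), and get created.
I invoke expunge(p=/sto/do), yielding ok.
I run expunge(p=/sto), and get ok.
Invoking jot(p=/flopraz, c=wuwudro), and get created.
Then lastday(), and observe 1968-10-31.
I run carve(p=/kesna/fafa), and observe ok.
Using listout(p=/kesna): [fafa/].
I try pin(d=1881-06-04), yielding 1881-06-04.
Next I call bump(x=74), → 74.
I call lastday(), which returns 1881-06-30.
I run bump(x=95), which returns 169.
I run times(x=3/2), and observe 507/2.
I invoke tell(), and get 507/2.
Now I run listout(p=/), → [flopraz, kesna/, nupufu, smaslu, stitrave].
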